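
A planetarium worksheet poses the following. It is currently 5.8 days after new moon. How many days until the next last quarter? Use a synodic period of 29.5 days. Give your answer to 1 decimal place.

Last quarter occurs at elongation 270°, i.e. at age 29.5 × 270/360 = 22.125 d.
That is 22.125 − 5.8 = 16.325 days ahead.

16.3 days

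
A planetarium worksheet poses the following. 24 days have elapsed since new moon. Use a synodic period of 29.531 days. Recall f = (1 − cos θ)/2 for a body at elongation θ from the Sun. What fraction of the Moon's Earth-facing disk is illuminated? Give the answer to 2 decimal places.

0.31

The Moon has covered 24/29.531 of its cycle, so θ ≈ 360° × 24/29.531 = 292.6°.
With cos θ = 0.384, the lit fraction is (1 − 0.384)/2 ≈ 0.308.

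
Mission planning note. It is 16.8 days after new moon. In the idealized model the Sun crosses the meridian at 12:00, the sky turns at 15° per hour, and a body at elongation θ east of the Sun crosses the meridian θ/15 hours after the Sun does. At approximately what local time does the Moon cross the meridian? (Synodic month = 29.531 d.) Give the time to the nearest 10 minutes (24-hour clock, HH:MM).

Elongation θ = 360° × 16.8/29.531 ≈ 204.8°.
Delay after the Sun = 204.8° / (15°/h) ≈ 13.65 h.
12:00 + 13.653 h ≈ 01:39 → 01:40 to the nearest ten minutes.

01:40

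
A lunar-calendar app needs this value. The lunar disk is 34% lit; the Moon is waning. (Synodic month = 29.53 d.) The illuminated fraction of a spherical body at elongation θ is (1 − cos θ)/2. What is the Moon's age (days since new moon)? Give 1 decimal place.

23.7 days

Invert f = (1 − cos θ)/2 to get cos θ = 1 − 2(0.34) = 0.320, hence θ₀ = arccos 0.320 = 71.3°.
Waning ⇒ past full, so θ = 360° − 71.3° = 288.7°.
At 360°/29.53 d per day, 288.7° corresponds to 23.68 days.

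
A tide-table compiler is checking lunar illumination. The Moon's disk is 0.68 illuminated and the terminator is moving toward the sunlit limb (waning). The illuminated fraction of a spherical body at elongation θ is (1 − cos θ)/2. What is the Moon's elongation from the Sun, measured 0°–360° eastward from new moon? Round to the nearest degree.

249°

Invert f = (1 − cos θ)/2 to get cos θ = 1 − 2(0.68) = -0.360, hence θ₀ = arccos -0.360 = 111.1°.
A waning Moon lies in 180°–360°, so θ = 360° − 111.1° = 248.9°.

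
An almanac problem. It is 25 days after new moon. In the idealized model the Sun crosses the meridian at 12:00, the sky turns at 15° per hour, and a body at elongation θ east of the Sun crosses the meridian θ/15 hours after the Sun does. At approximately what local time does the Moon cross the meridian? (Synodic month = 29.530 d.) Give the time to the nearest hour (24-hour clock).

08:00

Elongation θ = 360° × 25/29.530 ≈ 304.8°.
Delay after the Sun = 304.8° / (15°/h) ≈ 20.32 h.
12:00 + 20.32 h ≈ 08:19 → 08:00 to the nearest hour.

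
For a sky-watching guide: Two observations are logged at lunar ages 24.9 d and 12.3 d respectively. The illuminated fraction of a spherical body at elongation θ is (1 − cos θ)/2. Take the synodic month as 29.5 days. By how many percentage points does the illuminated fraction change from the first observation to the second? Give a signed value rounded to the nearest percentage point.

θ₁ = 360° × 24.9/29.5 = 303.9°, f₁ = (1 − cos θ₁)/2 = 0.221.
θ₂ = 360° × 12.3/29.5 = 150.1°, f₂ = (1 − cos θ₂)/2 = 0.933.
Change = f₂ − f₁ = +0.712 → +71 percentage points.

+71 percentage points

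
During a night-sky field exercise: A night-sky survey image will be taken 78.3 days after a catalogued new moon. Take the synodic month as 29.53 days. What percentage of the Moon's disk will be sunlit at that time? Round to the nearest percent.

79%

Reduce mod P: 78.3 − 2×29.53 = 19.24 d into the current lunation.
Elongation θ = 360° × 19.24/29.53 ≈ 234.6°.
cos 234.6° = (-0.580), so f = (1 − (-0.580))/2 = 0.790, so 79%.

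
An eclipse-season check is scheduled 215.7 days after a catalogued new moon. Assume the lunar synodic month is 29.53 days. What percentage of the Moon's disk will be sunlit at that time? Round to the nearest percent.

215.7 d spans 7 complete synodic months (7 × 29.53 = 206.71 d) plus 8.99 d.
Elongation θ = 360° × 8.99/29.53 ≈ 109.6°.
Illuminated fraction = (1 − cos 109.6°)/2 = (1 − (-0.335))/2 ≈ 0.668, so 67%.

67%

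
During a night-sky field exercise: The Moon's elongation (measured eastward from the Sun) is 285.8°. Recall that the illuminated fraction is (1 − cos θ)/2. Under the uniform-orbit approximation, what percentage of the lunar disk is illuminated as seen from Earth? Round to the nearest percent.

36%

f = (1 − cos 285.8°)/2 = (1 − 0.272)/2 ≈ 0.364, i.e. 36%.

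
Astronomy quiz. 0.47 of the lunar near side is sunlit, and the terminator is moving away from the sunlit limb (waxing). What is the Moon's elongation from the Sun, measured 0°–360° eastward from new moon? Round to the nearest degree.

87°

Invert f = (1 − cos θ)/2 to get cos θ = 1 − 2(0.47) = 0.060, hence θ₀ = arccos 0.060 = 86.6°.
Before full moon the principal value applies: θ = 86.6°.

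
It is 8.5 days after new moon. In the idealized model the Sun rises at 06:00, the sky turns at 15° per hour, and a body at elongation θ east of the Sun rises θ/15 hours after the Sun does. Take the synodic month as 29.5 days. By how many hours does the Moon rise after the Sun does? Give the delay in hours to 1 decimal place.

6.9 h

Phase angle: θ = 360°·(8.5 d)/(29.5 d) = 103.7°.
The Moon trails the Sun by θ/15 = 103.7/15 ≈ 6.92 hours.
So the Moon rises 6.92 h after the Sun.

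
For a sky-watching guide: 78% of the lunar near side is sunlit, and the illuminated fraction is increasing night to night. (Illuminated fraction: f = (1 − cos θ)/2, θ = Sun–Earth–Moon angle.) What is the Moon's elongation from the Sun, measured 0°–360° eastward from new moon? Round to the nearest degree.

124°

cos θ = 1 − 2f = -0.560, giving a principal value of 124.1°.
Waxing ⇒ before full, so θ = 124.1°.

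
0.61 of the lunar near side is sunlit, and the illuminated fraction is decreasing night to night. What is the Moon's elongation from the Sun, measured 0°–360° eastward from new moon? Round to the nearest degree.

cos θ = 1 − 2f = -0.220, giving a principal value of 102.7°.
A waning Moon lies in 180°–360°, so θ = 360° − 102.7° = 257.3°.

257°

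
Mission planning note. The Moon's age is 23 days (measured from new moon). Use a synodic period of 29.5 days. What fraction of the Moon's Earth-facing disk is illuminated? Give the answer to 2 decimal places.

0.41

Elongation θ = 360° × 23/29.5 ≈ 280.7°.
Illuminated fraction = (1 − cos 280.7°)/2 = (1 − 0.185)/2 ≈ 0.407.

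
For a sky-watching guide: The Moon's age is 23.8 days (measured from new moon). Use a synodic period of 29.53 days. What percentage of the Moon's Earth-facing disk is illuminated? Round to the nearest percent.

The Moon has covered 23.8/29.53 of its cycle, so θ ≈ 360° × 23.8/29.53 = 290.1°.
Illuminated fraction = (1 − cos 290.1°)/2 = (1 − 0.344)/2 ≈ 0.328, so 33%.

33%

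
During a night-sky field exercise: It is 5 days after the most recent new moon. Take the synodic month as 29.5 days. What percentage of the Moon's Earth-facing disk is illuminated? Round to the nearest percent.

The Moon has covered 5/29.5 of its cycle, so θ ≈ 360° × 5/29.5 = 61.0°.
cos 61.0° = 0.485, so f = (1 − 0.485)/2 = 0.258, so 26%.

26%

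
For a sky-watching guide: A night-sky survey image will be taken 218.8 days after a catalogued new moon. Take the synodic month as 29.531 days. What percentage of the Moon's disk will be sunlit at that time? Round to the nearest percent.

218.8/29.531 = 7.409 lunations, so 7 complete cycles and 12.08 d into the next.
The Moon has covered 12.08/29.531 of its cycle, so θ ≈ 360° × 12.08/29.531 = 147.3°.
Illuminated fraction = (1 − cos 147.3°)/2 = (1 − (-0.841))/2 ≈ 0.921, so 92%.

92%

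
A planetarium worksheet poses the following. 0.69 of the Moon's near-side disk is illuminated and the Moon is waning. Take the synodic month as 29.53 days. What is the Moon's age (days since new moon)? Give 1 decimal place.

Invert f = (1 − cos θ)/2 to get cos θ = 1 − 2(0.69) = -0.380, hence θ₀ = arccos -0.380 = 112.3°.
A waning Moon lies in 180°–360°, so θ = 360° − 112.3° = 247.7°.
Age = 29.53 × 247.7°/360° ≈ 20.32 days.

20.3 days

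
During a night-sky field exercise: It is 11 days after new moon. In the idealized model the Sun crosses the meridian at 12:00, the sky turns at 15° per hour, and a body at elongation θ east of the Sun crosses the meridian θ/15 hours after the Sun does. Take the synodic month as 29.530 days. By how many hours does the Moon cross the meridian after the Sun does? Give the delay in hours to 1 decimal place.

The Moon has covered 11/29.530 of its cycle, so θ ≈ 360° × 11/29.530 = 134.1°.
At 15° of sky rotation per hour, 134.1° corresponds to a 8.94 h lag.
So the Moon crosses the meridian 8.94 h after the Sun.

8.9 h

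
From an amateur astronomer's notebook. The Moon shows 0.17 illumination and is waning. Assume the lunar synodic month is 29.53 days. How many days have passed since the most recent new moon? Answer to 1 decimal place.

From f = (1 − cos θ)/2: cos θ = 1 − 2×0.17 = 0.660; arccos → 48.7°.
Waning ⇒ past full, so θ = 360° − 48.7° = 311.3°.
Age = 29.53 × 311.3°/360° ≈ 25.54 days.

25.5 days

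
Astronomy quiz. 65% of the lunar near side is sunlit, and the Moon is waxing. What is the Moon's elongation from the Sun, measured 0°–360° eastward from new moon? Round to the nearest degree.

Invert f = (1 − cos θ)/2 to get cos θ = 1 − 2(0.65) = -0.300, hence θ₀ = arccos -0.300 = 107.5°.
Before full moon the principal value applies: θ = 107.5°.

107°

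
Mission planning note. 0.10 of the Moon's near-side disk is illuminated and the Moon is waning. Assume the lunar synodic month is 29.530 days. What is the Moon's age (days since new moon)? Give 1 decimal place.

26.5 days

From f = (1 − cos θ)/2: cos θ = 1 − 2×0.10 = 0.800; arccos → 36.9°.
Since the Moon is past full (waning), take the reflex angle: θ = 360° − 36.9° = 323.1°.
Age = 29.530 × 323.1°/360° ≈ 26.51 days.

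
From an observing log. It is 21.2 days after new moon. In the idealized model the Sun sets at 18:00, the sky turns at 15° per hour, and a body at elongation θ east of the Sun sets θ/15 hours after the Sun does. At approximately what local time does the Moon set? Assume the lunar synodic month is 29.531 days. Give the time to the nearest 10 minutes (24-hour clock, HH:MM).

11:10

The Moon has covered 21.2/29.531 of its cycle, so θ ≈ 360° × 21.2/29.531 = 258.4°.
The Moon trails the Sun by θ/15 = 258.4/15 ≈ 17.23 hours.
18:00 + 17.229 h ≈ 11:14 → 11:10 to the nearest ten minutes.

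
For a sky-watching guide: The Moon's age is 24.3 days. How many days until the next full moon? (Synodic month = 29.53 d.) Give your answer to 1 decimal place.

Full moon occurs at elongation 180°, i.e. at age 29.53 × 180/360 = 14.765 d.
This lunation's full moon (14.765 d) has passed, so add one period: 44.295 − 24.3 = 19.995 days.

20.0 days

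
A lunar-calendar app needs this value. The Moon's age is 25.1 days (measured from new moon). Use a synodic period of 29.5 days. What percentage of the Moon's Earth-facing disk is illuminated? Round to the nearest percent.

Phase angle: θ = 360°·(25.1 d)/(29.5 d) = 306.3°.
With cos θ = 0.592, the lit fraction is (1 − 0.592)/2 ≈ 0.204, so 20%.

20%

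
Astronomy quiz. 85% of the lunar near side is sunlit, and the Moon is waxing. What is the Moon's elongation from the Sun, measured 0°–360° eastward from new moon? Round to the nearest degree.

cos θ = 1 − 2f = -0.700, giving a principal value of 134.4°.
The Moon is waxing (0°–180°), so θ = 134.4° directly.

134°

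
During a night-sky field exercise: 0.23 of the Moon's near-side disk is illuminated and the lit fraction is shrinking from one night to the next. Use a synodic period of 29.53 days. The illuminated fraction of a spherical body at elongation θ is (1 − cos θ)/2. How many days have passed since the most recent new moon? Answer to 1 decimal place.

24.8 days

From f = (1 − cos θ)/2: cos θ = 1 − 2×0.23 = 0.540; arccos → 57.3°.
Since the Moon is past full (waning), take the reflex angle: θ = 360° − 57.3° = 302.7°.
Age = 29.53 × 302.7°/360° ≈ 24.83 days.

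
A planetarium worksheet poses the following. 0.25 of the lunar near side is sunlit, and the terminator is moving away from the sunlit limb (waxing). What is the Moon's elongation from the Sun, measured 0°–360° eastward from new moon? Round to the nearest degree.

60°

cos θ = 1 − 2f = 0.500, giving a principal value of 60.0°.
Waxing ⇒ before full, so θ = 60.0°.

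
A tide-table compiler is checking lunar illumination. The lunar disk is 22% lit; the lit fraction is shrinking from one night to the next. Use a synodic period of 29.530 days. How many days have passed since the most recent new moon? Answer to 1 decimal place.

24.9 days

cos θ = 1 − 2f = 0.560, giving a principal value of 55.9°.
Since the Moon is past full (waning), take the reflex angle: θ = 360° − 55.9° = 304.1°.
Age = 29.530 × 304.1°/360° ≈ 24.94 days.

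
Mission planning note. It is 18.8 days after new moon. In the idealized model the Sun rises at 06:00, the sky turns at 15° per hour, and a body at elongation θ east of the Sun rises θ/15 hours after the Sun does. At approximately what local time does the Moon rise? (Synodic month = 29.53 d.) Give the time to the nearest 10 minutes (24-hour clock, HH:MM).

21:20

Elongation θ = 360° × 18.8/29.53 ≈ 229.2°.
Delay after the Sun = 229.2° / (15°/h) ≈ 15.28 h.
06:00 + 15.279 h ≈ 21:17 → 21:20 to the nearest ten minutes.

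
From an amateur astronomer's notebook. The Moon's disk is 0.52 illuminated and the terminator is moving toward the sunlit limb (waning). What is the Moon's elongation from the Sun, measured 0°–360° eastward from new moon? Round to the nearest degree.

268°

cos θ = 1 − 2f = -0.040, giving a principal value of 92.3°.
Since the Moon is past full (waning), take the reflex angle: θ = 360° − 92.3° = 267.7°.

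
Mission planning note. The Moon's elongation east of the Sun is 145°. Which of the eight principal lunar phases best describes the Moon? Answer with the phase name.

The waxing gibbous sector spans roughly 112°–158°; 145° falls inside it.

waxing gibbous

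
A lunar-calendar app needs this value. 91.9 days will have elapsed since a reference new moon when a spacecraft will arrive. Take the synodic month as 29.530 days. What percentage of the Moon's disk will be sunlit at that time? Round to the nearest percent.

91.9/29.530 = 3.112 lunations, so 3 complete cycles and 3.31 d into the next.
Elongation θ = 360° × 3.31/29.530 ≈ 40.4°.
cos 40.4° = 0.762, so f = (1 − 0.762)/2 = 0.119, so 12%.

12%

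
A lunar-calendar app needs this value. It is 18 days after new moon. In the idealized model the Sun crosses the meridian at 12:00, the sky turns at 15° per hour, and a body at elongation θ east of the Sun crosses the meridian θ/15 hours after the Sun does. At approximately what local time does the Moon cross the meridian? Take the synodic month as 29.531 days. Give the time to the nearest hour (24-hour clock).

Elongation θ = 360° × 18/29.531 ≈ 219.4°.
The Moon trails the Sun by θ/15 = 219.4/15 ≈ 14.63 hours.
12:00 + 14.63 h ≈ 02:38 → 03:00 to the nearest hour.

03:00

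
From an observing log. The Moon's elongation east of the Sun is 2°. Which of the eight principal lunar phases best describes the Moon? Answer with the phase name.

new moon

2° lies in the new moon sector of the 8-phase cycle.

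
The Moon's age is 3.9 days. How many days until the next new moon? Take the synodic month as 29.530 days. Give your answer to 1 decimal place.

The next new moon completes the synodic month: 29.530 − 3.9 = 25.630 days.

25.6 days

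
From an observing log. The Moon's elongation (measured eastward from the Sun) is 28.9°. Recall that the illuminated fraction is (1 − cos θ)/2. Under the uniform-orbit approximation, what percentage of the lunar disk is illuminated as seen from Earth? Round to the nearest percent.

6%

f = (1 − cos 28.9°)/2 = (1 − 0.875)/2 ≈ 0.062, i.e. 6%.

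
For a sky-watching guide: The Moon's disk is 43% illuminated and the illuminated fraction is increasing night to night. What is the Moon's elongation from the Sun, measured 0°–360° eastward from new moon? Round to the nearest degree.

82°

From f = (1 − cos θ)/2: cos θ = 1 − 2×0.43 = 0.140; arccos → 82.0°.
Before full moon the principal value applies: θ = 82.0°.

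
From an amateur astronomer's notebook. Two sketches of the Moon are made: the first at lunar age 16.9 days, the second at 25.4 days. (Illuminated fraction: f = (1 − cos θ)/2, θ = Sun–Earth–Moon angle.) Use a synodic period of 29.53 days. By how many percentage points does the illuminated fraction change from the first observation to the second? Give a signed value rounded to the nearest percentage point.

-77 pp

First observation: θ = 360°·16.9/29.53 = 206.0°, so f = 0.949.
Second observation: θ = 309.7°, f = 0.181.
Δf = 0.181 − 0.949 = -0.768, i.e. -77 pp.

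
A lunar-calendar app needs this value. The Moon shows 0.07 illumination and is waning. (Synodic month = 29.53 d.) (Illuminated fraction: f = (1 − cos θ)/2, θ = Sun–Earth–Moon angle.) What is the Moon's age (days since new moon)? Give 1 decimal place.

cos θ = 1 − 2f = 0.860, giving a principal value of 30.7°.
A waning Moon lies in 180°–360°, so θ = 360° − 30.7° = 329.3°.
Age = 29.53 × 329.3°/360° ≈ 27.01 days.

27.0 days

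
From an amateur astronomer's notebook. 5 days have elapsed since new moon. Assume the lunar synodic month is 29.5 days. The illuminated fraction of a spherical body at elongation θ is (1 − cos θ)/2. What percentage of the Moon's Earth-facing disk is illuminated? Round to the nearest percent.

26%

Elongation θ = 360° × 5/29.5 ≈ 61.0°.
cos 61.0° = 0.485, so f = (1 − 0.485)/2 = 0.258, so 26%.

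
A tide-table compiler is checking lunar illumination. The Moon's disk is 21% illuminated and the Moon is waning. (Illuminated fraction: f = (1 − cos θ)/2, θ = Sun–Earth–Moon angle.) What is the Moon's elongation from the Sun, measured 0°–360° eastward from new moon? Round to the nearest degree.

From f = (1 − cos θ)/2: cos θ = 1 − 2×0.21 = 0.580; arccos → 54.5°.
Since the Moon is past full (waning), take the reflex angle: θ = 360° − 54.5° = 305.5°.

305°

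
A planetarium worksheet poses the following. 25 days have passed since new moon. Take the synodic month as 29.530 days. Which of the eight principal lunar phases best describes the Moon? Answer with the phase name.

θ ≈ 360° × 25/29.530 = 305°, which falls in the waning crescent sector.

waning crescent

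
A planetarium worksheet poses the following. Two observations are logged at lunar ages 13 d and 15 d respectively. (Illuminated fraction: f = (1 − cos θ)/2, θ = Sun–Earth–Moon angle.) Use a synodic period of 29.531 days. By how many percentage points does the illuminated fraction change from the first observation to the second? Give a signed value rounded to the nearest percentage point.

θ₁ = 360° × 13/29.531 = 158.5°, f₁ = (1 − cos θ₁)/2 = 0.965.
θ₂ = 360° × 15/29.531 = 182.9°, f₂ = (1 − cos θ₂)/2 = 0.999.
Change = f₂ − f₁ = +0.034 → +3 percentage points.

+3 pp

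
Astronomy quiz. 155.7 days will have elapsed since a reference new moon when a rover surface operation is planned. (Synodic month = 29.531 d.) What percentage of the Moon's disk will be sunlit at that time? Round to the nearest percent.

57%

155.7/29.531 = 5.272 lunations, so 5 complete cycles and 8.04 d into the next.
The Moon has covered 8.04/29.531 of its cycle, so θ ≈ 360° × 8.04/29.531 = 98.1°.
cos 98.1° = (-0.140), so f = (1 − (-0.140))/2 = 0.570, so 57%.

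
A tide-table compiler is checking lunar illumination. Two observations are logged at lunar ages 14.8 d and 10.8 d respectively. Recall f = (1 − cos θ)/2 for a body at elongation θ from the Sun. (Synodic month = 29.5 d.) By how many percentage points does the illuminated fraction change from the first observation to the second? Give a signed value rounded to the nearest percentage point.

First observation: θ = 360°·14.8/29.5 = 180.6°, so f = 1.000.
Second observation: θ = 131.8°, f = 0.833.
Δf = 0.833 − 1.000 = -0.167, i.e. -17 pp.

-17 percentage points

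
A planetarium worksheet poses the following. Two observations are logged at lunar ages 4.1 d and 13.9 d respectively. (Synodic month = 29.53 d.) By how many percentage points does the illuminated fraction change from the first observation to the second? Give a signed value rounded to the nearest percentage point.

+81 percentage points

First observation: θ = 360°·4.1/29.53 = 50.0°, so f = 0.178.
Second observation: θ = 169.5°, f = 0.992.
Δf = 0.992 − 0.178 = +0.813, i.e. +81 pp.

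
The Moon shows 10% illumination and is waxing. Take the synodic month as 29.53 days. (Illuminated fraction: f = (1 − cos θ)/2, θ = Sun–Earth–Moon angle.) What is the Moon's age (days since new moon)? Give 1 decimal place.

3.0 days

Invert f = (1 − cos θ)/2 to get cos θ = 1 − 2(0.10) = 0.800, hence θ₀ = arccos 0.800 = 36.9°.
Waxing ⇒ before full, so θ = 36.9°.
At 360°/29.53 d per day, 36.9° corresponds to 3.02 days.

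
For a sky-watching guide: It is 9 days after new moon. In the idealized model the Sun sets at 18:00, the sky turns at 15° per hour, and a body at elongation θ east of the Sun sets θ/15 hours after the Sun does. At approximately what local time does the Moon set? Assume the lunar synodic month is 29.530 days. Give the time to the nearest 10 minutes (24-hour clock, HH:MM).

01:20

The Moon has covered 9/29.530 of its cycle, so θ ≈ 360° × 9/29.530 = 109.7°.
Delay after the Sun = 109.7° / (15°/h) ≈ 7.31 h.
18:00 + 7.315 h ≈ 01:19 → 01:20 to the nearest ten minutes.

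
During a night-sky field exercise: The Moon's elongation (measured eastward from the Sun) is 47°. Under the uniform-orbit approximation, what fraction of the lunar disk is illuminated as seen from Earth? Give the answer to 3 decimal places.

Half-versine of 47°: (1 − 0.682)/2 = 0.159.

0.159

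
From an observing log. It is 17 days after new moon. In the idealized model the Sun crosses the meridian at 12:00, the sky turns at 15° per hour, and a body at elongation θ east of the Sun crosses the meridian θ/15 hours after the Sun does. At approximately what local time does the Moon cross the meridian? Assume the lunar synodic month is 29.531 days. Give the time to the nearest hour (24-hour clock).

The Moon has covered 17/29.531 of its cycle, so θ ≈ 360° × 17/29.531 = 207.2°.
Delay after the Sun = 207.2° / (15°/h) ≈ 13.82 h.
12:00 + 13.82 h ≈ 01:49 → 02:00 to the nearest hour.

02:00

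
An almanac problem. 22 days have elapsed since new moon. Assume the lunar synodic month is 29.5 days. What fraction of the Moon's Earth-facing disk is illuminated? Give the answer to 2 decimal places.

Elongation θ = 360° × 22/29.5 ≈ 268.5°.
Illuminated fraction = (1 − cos 268.5°)/2 = (1 − (-0.027))/2 ≈ 0.513.

0.51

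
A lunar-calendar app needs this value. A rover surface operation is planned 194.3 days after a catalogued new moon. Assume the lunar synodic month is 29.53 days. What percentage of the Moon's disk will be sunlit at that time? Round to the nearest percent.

194.3/29.53 = 6.580 lunations, so 6 complete cycles and 17.12 d into the next.
Elongation θ = 360° × 17.12/29.53 ≈ 208.7°.
Illuminated fraction = (1 − cos 208.7°)/2 = (1 − (-0.877))/2 ≈ 0.939, so 94%.

94%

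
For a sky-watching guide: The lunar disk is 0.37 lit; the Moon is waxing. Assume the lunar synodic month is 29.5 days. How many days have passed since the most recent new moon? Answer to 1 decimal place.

6.1 days

cos θ = 1 − 2f = 0.260, giving a principal value of 74.9°.
Before full moon the principal value applies: θ = 74.9°.
That fraction of the synodic month is 74.9/360 × 29.5 d ≈ 6.14 d.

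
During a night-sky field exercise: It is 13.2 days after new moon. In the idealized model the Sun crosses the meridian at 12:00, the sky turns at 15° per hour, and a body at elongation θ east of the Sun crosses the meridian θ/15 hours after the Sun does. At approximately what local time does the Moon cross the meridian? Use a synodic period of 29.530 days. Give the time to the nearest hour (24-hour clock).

Phase angle: θ = 360°·(13.2 d)/(29.530 d) = 160.9°.
The Moon trails the Sun by θ/15 = 160.9/15 ≈ 10.73 hours.
12:00 + 10.73 h ≈ 22:44 → 23:00 to the nearest hour.

23:00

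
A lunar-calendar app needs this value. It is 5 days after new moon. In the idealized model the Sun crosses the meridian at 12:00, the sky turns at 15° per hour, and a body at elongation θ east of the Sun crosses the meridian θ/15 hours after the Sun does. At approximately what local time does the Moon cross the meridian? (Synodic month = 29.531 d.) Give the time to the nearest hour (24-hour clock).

Phase angle: θ = 360°·(5 d)/(29.531 d) = 61.0°.
At 15° of sky rotation per hour, 61.0° corresponds to a 4.06 h lag.
12:00 + 4.06 h ≈ 16:04 → 16:00 to the nearest hour.

16:00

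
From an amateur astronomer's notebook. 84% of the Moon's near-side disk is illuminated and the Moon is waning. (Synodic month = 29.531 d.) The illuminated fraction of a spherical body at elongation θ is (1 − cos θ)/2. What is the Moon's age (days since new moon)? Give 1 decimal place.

18.6 days

From f = (1 − cos θ)/2: cos θ = 1 − 2×0.84 = -0.680; arccos → 132.8°.
Since the Moon is past full (waning), take the reflex angle: θ = 360° − 132.8° = 227.2°.
Age = 29.531 × 227.2°/360° ≈ 18.63 days.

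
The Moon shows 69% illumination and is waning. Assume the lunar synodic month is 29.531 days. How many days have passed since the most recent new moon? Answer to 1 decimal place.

Invert f = (1 − cos θ)/2 to get cos θ = 1 − 2(0.69) = -0.380, hence θ₀ = arccos -0.380 = 112.3°.
A waning Moon lies in 180°–360°, so θ = 360° − 112.3° = 247.7°.
That fraction of the synodic month is 247.7/360 × 29.531 d ≈ 20.32 d.

20.3 days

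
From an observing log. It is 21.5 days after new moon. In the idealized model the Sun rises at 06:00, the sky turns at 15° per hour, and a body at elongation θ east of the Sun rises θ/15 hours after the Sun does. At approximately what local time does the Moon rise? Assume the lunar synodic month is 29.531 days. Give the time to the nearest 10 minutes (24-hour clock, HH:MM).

23:30

Elongation θ = 360° × 21.5/29.531 ≈ 262.1°.
At 15° of sky rotation per hour, 262.1° corresponds to a 17.47 h lag.
06:00 + 17.473 h ≈ 23:28 → 23:30 to the nearest ten minutes.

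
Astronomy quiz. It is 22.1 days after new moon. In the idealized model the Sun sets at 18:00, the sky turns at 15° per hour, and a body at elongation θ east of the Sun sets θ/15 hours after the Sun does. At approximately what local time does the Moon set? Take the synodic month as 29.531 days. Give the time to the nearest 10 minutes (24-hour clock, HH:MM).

12:00

The Moon has covered 22.1/29.531 of its cycle, so θ ≈ 360° × 22.1/29.531 = 269.4°.
Delay after the Sun = 269.4° / (15°/h) ≈ 17.96 h.
18:00 + 17.961 h ≈ 11:58 → 12:00 to the nearest ten minutes.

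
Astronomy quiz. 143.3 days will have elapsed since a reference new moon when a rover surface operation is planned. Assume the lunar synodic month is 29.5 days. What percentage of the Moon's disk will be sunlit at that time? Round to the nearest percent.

Reduce mod P: 143.3 − 4×29.5 = 25.30 d into the current lunation.
Phase angle: θ = 360°·(25.30 d)/(29.5 d) = 308.7°.
Illuminated fraction = (1 − cos 308.7°)/2 = (1 − 0.626)/2 ≈ 0.187, so 19%.

19%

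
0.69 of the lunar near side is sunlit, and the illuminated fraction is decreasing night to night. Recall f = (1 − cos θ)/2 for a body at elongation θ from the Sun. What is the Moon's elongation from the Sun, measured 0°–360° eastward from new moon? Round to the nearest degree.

cos θ = 1 − 2f = -0.380, giving a principal value of 112.3°.
A waning Moon lies in 180°–360°, so θ = 360° − 112.3° = 247.7°.

248°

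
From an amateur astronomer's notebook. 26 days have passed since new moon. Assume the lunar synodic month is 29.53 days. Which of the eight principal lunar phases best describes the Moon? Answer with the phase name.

waning crescent

θ ≈ 360° × 26/29.53 = 317°, which falls in the waning crescent sector.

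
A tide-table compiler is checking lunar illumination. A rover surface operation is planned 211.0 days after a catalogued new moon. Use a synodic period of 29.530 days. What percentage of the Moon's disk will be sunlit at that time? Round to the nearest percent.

19%

211.0 d spans 7 complete synodic months (7 × 29.530 = 206.71 d) plus 4.29 d.
The Moon has covered 4.29/29.530 of its cycle, so θ ≈ 360° × 4.29/29.530 = 52.3°.
Illuminated fraction = (1 − cos 52.3°)/2 = (1 − 0.612)/2 ≈ 0.194, so 19%.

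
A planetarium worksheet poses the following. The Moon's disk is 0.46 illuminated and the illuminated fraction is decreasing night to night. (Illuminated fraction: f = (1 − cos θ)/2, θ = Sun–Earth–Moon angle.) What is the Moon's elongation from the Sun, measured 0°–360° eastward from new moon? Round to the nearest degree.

275°

From f = (1 − cos θ)/2: cos θ = 1 − 2×0.46 = 0.080; arccos → 85.4°.
A waning Moon lies in 180°–360°, so θ = 360° − 85.4° = 274.6°.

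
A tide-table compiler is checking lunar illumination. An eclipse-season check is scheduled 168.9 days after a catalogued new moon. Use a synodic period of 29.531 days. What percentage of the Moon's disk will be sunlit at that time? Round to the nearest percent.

60%

168.9 d spans 5 complete synodic months (5 × 29.531 = 147.66 d) plus 21.25 d.
Elongation θ = 360° × 21.25/29.531 ≈ 259.0°.
Illuminated fraction = (1 − cos 259.0°)/2 = (1 − (-0.191))/2 ≈ 0.595, so 60%.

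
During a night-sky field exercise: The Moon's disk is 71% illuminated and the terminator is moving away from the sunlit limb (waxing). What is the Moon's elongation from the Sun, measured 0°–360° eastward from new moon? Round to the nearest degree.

cos θ = 1 − 2f = -0.420, giving a principal value of 114.8°.
The Moon is waxing (0°–180°), so θ = 114.8° directly.

115°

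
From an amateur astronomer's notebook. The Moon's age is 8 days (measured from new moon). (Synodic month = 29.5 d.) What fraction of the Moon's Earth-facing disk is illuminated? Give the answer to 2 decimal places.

Elongation θ = 360° × 8/29.5 ≈ 97.6°.
With cos θ = (-0.133), the lit fraction is (1 − (-0.133))/2 ≈ 0.566.

0.57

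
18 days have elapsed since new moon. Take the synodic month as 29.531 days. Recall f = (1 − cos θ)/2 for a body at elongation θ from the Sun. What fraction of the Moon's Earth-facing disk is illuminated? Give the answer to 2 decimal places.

0.89

The Moon has covered 18/29.531 of its cycle, so θ ≈ 360° × 18/29.531 = 219.4°.
Illuminated fraction = (1 − cos 219.4°)/2 = (1 − (-0.772))/2 ≈ 0.886.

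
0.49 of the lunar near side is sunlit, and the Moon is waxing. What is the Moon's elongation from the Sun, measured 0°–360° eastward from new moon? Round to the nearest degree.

89°

Invert f = (1 − cos θ)/2 to get cos θ = 1 − 2(0.49) = 0.020, hence θ₀ = arccos 0.020 = 88.9°.
Before full moon the principal value applies: θ = 88.9°.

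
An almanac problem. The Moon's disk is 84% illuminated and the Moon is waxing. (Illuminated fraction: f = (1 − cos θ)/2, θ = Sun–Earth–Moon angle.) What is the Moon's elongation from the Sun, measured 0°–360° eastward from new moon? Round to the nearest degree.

133°

cos θ = 1 − 2f = -0.680, giving a principal value of 132.8°.
Before full moon the principal value applies: θ = 132.8°.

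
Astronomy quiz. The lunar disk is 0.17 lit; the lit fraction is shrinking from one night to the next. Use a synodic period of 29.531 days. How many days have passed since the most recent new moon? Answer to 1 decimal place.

25.5 days

cos θ = 1 − 2f = 0.660, giving a principal value of 48.7°.
A waning Moon lies in 180°–360°, so θ = 360° − 48.7° = 311.3°.
That fraction of the synodic month is 311.3/360 × 29.531 d ≈ 25.54 d.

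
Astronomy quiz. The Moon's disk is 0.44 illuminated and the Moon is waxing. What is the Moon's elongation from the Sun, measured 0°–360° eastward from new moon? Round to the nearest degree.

83°

Invert f = (1 − cos θ)/2 to get cos θ = 1 − 2(0.44) = 0.120, hence θ₀ = arccos 0.120 = 83.1°.
Waxing ⇒ before full, so θ = 83.1°.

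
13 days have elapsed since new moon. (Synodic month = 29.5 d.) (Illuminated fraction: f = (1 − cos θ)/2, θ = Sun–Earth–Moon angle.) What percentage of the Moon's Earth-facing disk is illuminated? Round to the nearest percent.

The Moon has covered 13/29.5 of its cycle, so θ ≈ 360° × 13/29.5 = 158.6°.
cos 158.6° = (-0.931), so f = (1 − (-0.931))/2 = 0.966, so 97%.

97%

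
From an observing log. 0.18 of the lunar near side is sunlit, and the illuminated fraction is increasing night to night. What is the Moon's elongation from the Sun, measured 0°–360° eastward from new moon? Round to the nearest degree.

From f = (1 − cos θ)/2: cos θ = 1 − 2×0.18 = 0.640; arccos → 50.2°.
The Moon is waxing (0°–180°), so θ = 50.2° directly.

50°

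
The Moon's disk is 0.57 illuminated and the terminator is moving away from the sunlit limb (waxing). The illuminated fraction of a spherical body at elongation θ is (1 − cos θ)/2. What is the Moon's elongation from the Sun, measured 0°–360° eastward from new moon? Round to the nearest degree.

cos θ = 1 − 2f = -0.140, giving a principal value of 98.0°.
Waxing ⇒ before full, so θ = 98.0°.

98°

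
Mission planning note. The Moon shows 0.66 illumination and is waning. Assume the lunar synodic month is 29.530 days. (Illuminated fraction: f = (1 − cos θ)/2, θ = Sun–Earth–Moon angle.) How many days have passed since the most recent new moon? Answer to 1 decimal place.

Invert f = (1 − cos θ)/2 to get cos θ = 1 − 2(0.66) = -0.320, hence θ₀ = arccos -0.320 = 108.7°.
Waning ⇒ past full, so θ = 360° − 108.7° = 251.3°.
That fraction of the synodic month is 251.3/360 × 29.530 d ≈ 20.62 d.

20.6 days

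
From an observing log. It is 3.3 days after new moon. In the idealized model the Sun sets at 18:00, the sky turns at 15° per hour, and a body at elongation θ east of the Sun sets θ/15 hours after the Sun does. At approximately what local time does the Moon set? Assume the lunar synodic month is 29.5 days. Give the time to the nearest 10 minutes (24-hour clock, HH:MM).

Elongation θ = 360° × 3.3/29.5 ≈ 40.3°.
The Moon trails the Sun by θ/15 = 40.3/15 ≈ 2.68 hours.
18:00 + 2.685 h ≈ 20:41 → 20:40 to the nearest ten minutes.

20:40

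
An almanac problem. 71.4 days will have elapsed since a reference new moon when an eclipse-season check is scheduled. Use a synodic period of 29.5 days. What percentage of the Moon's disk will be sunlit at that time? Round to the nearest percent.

94%

Reduce mod P: 71.4 − 2×29.5 = 12.40 d into the current lunation.
The Moon has covered 12.40/29.5 of its cycle, so θ ≈ 360° × 12.40/29.5 = 151.3°.
cos 151.3° = (-0.877), so f = (1 − (-0.877))/2 = 0.939, so 94%.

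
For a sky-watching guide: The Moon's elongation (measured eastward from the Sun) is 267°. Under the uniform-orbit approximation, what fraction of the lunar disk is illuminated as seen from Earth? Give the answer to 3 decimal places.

0.526

f = (1 − cos 267°)/2 = (1 − (-0.052))/2 ≈ 0.526.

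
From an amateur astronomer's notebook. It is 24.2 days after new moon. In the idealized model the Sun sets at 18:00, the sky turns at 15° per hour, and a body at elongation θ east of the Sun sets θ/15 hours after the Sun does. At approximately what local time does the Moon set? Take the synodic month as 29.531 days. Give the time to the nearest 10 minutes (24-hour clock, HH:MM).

13:40

Elongation θ = 360° × 24.2/29.531 ≈ 295.0°.
Delay after the Sun = 295.0° / (15°/h) ≈ 19.67 h.
18:00 + 19.667 h ≈ 13:40 → 13:40 to the nearest ten minutes.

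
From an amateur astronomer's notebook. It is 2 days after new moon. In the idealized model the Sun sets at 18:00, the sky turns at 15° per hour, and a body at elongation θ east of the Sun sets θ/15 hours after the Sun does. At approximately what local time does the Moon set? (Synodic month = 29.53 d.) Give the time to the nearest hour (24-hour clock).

Elongation θ = 360° × 2/29.53 ≈ 24.4°.
At 15° of sky rotation per hour, 24.4° corresponds to a 1.63 h lag.
18:00 + 1.63 h ≈ 19:38 → 20:00 to the nearest hour.

20:00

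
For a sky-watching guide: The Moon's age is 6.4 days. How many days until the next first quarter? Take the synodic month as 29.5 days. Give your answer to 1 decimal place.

1.0 days

First quarter occurs at elongation 90°, i.e. at age 29.5 × 90/360 = 7.375 d.
So 0.975 days remain (7.375 − 6.4).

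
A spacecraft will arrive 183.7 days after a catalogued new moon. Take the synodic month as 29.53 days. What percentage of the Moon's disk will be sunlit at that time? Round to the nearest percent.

183.7/29.53 = 6.221 lunations, so 6 complete cycles and 6.52 d into the next.
Phase angle: θ = 360°·(6.52 d)/(29.53 d) = 79.5°.
With cos θ = 0.182, the lit fraction is (1 − 0.182)/2 ≈ 0.409, so 41%.

41%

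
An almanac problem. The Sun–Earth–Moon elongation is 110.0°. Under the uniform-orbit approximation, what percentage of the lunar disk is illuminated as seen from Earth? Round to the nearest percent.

67%

f = (1 − cos 110.0°)/2 = (1 − (-0.342))/2 ≈ 0.671, i.e. 67%.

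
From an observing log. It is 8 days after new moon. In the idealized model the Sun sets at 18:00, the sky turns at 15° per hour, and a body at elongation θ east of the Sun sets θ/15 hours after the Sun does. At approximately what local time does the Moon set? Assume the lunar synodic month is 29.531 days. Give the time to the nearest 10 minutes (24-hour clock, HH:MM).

Elongation θ = 360° × 8/29.531 ≈ 97.5°.
Delay after the Sun = 97.5° / (15°/h) ≈ 6.50 h.
18:00 + 6.502 h ≈ 00:30 → 00:30 to the nearest ten minutes.

00:30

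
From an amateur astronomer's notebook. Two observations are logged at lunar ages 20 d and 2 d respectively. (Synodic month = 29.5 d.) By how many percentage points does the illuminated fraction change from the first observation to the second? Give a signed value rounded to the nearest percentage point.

First observation: θ = 360°·20/29.5 = 244.1°, so f = 0.719.
Second observation: θ = 24.4°, f = 0.045.
Δf = 0.045 − 0.719 = -0.674, i.e. -67 pp.

-67 percentage points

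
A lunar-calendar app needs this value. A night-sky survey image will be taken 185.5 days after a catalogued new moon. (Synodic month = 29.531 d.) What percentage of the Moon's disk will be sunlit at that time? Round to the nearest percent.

185.5 d spans 6 complete synodic months (6 × 29.531 = 177.19 d) plus 8.31 d.
Elongation θ = 360° × 8.31/29.531 ≈ 101.4°.
Illuminated fraction = (1 − cos 101.4°)/2 = (1 − (-0.197))/2 ≈ 0.598, so 60%.

60%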